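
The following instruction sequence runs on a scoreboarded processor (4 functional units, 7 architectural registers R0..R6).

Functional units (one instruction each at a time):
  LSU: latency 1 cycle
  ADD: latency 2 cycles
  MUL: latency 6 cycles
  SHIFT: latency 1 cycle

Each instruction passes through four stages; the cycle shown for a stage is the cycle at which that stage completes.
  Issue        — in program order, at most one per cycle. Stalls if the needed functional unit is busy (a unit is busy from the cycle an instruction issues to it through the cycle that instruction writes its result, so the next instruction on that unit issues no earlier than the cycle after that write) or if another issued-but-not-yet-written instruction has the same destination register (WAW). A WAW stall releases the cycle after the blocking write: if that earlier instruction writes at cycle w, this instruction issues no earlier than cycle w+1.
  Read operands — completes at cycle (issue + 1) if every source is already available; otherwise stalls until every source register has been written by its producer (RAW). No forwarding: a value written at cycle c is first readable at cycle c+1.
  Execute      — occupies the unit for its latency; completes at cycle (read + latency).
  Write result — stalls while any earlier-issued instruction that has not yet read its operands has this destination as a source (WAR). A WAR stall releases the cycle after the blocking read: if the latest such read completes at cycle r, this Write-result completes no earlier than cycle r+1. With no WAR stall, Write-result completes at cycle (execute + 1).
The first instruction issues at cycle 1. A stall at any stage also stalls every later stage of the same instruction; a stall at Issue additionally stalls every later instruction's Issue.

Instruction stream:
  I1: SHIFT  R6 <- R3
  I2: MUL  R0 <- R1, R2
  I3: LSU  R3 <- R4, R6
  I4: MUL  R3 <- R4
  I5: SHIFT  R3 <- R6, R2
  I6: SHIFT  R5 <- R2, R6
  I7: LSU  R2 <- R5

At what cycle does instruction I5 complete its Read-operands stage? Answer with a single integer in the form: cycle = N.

cycle = 21

1) issue 1, read 2, done 3, write 4
2) issue 2, read 3, done 9, write 10
3) issue 3, read 5, done 6, write 7  <RAW R6: wait I1 write@4>
4) issue 11, read 12, done 18, write 19  <struct: MUL busy until I2 writes@10>
5) issue 20, read 21, done 22, write 23  <WAW R3: wait I4 write@19>
6) issue 24, read 25, done 26, write 27  <struct: SHIFT busy until I5 writes@23>
7) issue 25, read 28, done 29, write 30  <RAW R5: wait I6 write@27>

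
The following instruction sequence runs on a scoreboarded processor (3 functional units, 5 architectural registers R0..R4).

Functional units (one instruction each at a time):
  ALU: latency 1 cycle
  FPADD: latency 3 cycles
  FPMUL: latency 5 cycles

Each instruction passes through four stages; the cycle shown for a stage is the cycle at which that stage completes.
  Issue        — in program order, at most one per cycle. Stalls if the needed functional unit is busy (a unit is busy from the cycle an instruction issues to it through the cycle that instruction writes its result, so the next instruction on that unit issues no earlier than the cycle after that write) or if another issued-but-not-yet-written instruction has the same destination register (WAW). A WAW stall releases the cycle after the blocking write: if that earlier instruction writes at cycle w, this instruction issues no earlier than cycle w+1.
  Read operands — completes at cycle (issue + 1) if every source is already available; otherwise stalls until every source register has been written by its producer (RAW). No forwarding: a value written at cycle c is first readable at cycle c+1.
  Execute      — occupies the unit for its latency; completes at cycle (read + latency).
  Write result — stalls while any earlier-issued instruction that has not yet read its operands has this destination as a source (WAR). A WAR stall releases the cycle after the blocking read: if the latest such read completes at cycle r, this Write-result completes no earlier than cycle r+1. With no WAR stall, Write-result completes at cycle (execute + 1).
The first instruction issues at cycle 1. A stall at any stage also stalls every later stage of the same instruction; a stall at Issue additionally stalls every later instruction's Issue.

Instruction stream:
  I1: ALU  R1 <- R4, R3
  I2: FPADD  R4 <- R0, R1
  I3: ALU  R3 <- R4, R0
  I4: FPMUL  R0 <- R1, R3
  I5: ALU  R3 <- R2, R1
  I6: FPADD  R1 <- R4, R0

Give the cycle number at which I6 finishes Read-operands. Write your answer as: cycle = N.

cycle = 20

  I1 | 1 | 2 | 3 | 4
  I2 | 2 | 5 | 8 | 9   RAW R1: wait I1 write@4
  I3 | 5 | 10 | 11 | 12   struct: ALU busy until I1 writes@4 · RAW R4: wait I2 write@9
  I4 | 6 | 13 | 18 | 19   RAW R3: wait I3 write@12
  I5 | 13 | 14 | 15 | 16   struct: ALU busy until I3 writes@12
  I6 | 14 | 20 | 23 | 24   RAW R0: wait I4 write@19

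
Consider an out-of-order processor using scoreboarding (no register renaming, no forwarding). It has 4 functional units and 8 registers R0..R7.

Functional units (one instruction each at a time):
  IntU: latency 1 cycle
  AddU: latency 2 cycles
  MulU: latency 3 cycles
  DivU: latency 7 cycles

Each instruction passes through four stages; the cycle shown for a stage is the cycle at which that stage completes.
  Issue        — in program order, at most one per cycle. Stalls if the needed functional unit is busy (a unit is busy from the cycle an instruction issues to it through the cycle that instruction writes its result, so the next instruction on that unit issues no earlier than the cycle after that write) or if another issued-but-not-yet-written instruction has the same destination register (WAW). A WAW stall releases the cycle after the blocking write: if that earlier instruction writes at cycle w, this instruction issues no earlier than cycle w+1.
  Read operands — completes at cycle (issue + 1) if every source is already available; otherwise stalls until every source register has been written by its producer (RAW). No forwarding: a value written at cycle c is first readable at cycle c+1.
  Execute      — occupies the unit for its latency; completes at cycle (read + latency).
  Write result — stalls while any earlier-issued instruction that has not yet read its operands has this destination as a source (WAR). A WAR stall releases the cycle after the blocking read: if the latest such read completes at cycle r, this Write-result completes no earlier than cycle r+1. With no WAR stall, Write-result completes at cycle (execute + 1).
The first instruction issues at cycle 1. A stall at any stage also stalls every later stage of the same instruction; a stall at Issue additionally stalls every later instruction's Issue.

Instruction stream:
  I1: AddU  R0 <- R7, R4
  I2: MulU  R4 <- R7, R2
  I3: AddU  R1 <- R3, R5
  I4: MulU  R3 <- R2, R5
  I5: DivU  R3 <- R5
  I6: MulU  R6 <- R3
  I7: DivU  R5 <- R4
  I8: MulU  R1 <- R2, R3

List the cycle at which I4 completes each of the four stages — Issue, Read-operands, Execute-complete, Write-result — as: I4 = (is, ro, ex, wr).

I4 = (8, 9, 12, 13)

[1] issue I1 (AddU)
[2] I1 read-ops, issue I2 (MulU)
[3] I2 read-ops
[4] I1 finished on AddU
[5] I1→R0
[6] I2 finished on MulU, issue I3 (AddU)
[7] I2→R4, I3 read-ops
[8] issue I4 (MulU)
[9] I3 finished on AddU, I4 read-ops
[10] I3→R1
[12] I4 finished on MulU
[13] I4→R3
[14] issue I5 (DivU)
[15] I5 read-ops, issue I6 (MulU)
[22] I5 finished on DivU
[23] I5→R3
[24] I6 read-ops, issue I7 (DivU)
[25] I7 read-ops
[27] I6 finished on MulU
[28] I6→R6
[29] issue I8 (MulU)
[30] I8 read-ops
[32] I7 finished on DivU
[33] I7→R5, I8 finished on MulU
[34] I8→R1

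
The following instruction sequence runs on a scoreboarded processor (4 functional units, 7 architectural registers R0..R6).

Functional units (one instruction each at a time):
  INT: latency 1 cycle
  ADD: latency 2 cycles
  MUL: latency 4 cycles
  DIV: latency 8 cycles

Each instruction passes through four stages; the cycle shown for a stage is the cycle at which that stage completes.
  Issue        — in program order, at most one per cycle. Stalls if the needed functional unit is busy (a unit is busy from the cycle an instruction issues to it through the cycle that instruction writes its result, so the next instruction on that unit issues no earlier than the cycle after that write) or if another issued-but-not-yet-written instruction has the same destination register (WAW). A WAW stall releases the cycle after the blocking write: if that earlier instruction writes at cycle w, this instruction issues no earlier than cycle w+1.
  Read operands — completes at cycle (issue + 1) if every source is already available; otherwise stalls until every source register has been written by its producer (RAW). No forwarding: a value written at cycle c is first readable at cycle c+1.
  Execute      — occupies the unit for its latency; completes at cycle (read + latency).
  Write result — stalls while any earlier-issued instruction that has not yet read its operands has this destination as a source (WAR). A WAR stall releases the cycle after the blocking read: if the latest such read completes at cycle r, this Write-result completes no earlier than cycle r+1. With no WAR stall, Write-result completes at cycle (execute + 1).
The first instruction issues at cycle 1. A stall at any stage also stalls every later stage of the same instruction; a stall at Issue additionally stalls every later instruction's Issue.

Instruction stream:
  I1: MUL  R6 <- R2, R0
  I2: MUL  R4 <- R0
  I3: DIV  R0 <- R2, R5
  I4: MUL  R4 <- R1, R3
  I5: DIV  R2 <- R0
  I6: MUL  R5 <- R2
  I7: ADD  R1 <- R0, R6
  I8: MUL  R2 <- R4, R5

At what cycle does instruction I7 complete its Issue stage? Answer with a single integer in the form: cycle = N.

cycle = 23

I1  is:1  ro:2  ex:6  wr:7
I2  is:8  ro:9  ex:13  wr:14  — struct: MUL busy until I1 writes@7
I3  is:9  ro:10  ex:18  wr:19
I4  is:15  ro:16  ex:20  wr:21  — struct: MUL busy until I2 writes@14
I5  is:20  ro:21  ex:29  wr:30  — struct: DIV busy until I3 writes@19
I6  is:22  ro:31  ex:35  wr:36  — struct: MUL busy until I4 writes@21, RAW R2: wait I5 write@30
I7  is:23  ro:24  ex:26  wr:27
I8  is:37  ro:38  ex:42  wr:43  — struct: MUL busy until I6 writes@36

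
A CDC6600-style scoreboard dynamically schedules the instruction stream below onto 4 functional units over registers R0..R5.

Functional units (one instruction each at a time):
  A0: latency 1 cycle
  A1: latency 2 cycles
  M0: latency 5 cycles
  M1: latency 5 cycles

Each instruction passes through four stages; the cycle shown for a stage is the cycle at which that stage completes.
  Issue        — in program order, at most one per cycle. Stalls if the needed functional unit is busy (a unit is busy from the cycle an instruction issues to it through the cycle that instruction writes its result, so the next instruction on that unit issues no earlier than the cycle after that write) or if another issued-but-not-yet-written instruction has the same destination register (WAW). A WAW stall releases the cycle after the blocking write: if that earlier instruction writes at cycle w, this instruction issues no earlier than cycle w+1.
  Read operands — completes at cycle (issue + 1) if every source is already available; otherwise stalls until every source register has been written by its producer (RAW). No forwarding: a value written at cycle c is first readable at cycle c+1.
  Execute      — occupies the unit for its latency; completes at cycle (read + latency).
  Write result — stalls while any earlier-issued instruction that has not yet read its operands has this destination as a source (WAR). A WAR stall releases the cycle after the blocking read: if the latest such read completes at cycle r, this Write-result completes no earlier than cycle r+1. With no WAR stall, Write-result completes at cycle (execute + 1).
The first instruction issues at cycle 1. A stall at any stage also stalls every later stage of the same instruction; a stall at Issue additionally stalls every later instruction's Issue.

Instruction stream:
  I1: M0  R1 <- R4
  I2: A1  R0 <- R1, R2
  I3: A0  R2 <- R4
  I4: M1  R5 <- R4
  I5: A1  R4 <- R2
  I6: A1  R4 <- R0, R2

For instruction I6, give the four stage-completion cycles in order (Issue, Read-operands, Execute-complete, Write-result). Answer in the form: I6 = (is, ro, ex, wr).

I6 = (18, 19, 21, 22)

cycle 1: I1 dispatched to M0
cycle 2: I1 operands ready · I2 dispatched to A1
cycle 3: I3 dispatched to A0
cycle 4: I3 operands ready · I4 dispatched to M1
cycle 5: I3 complete · I4 operands ready
cycle 7: I1 complete
cycle 8: R1←I1
cycle 9: I2 operands ready
cycle 10: R2←I3 · I4 complete
cycle 11: I2 complete · R5←I4
cycle 12: R0←I2
cycle 13: I5 dispatched to A1
cycle 14: I5 operands ready
cycle 16: I5 complete
cycle 17: R4←I5
cycle 18: I6 dispatched to A1
cycle 19: I6 operands ready
cycle 21: I6 complete
cycle 22: R4←I6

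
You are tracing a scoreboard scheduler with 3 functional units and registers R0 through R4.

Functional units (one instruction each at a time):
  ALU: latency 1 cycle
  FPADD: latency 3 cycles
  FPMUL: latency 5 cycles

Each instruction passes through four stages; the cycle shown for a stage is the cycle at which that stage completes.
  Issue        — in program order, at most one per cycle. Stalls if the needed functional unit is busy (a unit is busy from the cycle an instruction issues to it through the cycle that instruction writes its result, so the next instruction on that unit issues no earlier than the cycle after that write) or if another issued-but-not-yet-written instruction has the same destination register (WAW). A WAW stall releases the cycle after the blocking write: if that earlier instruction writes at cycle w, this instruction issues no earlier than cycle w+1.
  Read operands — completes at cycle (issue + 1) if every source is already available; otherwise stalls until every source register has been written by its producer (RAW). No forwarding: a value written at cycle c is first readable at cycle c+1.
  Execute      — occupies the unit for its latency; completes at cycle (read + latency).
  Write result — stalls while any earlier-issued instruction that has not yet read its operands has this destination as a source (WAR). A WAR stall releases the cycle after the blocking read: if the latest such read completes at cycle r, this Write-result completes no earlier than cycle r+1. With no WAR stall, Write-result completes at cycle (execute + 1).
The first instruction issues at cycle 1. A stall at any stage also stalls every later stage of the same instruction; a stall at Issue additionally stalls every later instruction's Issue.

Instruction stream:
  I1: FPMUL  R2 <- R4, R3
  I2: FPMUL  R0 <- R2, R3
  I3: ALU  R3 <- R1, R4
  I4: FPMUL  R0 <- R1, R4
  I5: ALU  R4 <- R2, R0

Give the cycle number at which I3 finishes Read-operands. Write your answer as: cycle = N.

cycle = 11

t=1  I1→FPMUL
t=2  I1 RO
t=7  I1 EX
t=8  I1 WR R2
t=9  I2→FPMUL
t=10  I2 RO, I3→ALU
t=11  I3 RO
t=12  I3 EX
t=13  I3 WR R3
t=15  I2 EX
t=16  I2 WR R0
t=17  I4→FPMUL
t=18  I4 RO, I5→ALU
t=23  I4 EX
t=24  I4 WR R0
t=25  I5 RO
t=26  I5 EX
t=27  I5 WR R4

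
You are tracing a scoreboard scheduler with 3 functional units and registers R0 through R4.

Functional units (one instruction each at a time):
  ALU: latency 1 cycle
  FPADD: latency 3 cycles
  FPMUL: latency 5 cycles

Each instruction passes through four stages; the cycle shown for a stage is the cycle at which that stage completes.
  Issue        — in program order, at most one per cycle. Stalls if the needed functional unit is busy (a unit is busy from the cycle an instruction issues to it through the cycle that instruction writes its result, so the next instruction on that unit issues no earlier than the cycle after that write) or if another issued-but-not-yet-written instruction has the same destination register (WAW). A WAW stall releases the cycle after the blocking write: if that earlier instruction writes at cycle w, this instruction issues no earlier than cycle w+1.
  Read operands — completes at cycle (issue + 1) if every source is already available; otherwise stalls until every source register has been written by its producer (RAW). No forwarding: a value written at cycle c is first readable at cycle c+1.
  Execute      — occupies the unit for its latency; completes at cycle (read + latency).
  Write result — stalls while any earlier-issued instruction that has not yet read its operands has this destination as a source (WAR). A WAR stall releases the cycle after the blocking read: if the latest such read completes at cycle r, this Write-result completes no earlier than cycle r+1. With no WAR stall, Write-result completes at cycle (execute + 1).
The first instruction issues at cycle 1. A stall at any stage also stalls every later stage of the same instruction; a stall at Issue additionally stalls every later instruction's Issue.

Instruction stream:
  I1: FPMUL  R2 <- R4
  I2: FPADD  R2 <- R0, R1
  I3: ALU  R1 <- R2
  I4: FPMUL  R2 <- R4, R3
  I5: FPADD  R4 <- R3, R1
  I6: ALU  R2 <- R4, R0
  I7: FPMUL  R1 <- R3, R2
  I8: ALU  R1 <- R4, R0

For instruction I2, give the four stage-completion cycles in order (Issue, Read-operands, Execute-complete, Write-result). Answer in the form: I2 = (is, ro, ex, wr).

I2 = (9, 10, 13, 14)

I1  is:1  ro:2  ex:7  wr:8
I2  is:9  ro:10  ex:13  wr:14  — WAW R2: wait I1 write@8
I3  is:10  ro:15  ex:16  wr:17  — RAW R2: wait I2 write@14
I4  is:15  ro:16  ex:21  wr:22  — WAW R2: wait I2 write@14
I5  is:16  ro:18  ex:21  wr:22  — RAW R1: wait I3 write@17
I6  is:23  ro:24  ex:25  wr:26  — WAW R2: wait I4 write@22
I7  is:24  ro:27  ex:32  wr:33  — RAW R2: wait I6 write@26
I8  is:34  ro:35  ex:36  wr:37  — WAW R1: wait I7 write@33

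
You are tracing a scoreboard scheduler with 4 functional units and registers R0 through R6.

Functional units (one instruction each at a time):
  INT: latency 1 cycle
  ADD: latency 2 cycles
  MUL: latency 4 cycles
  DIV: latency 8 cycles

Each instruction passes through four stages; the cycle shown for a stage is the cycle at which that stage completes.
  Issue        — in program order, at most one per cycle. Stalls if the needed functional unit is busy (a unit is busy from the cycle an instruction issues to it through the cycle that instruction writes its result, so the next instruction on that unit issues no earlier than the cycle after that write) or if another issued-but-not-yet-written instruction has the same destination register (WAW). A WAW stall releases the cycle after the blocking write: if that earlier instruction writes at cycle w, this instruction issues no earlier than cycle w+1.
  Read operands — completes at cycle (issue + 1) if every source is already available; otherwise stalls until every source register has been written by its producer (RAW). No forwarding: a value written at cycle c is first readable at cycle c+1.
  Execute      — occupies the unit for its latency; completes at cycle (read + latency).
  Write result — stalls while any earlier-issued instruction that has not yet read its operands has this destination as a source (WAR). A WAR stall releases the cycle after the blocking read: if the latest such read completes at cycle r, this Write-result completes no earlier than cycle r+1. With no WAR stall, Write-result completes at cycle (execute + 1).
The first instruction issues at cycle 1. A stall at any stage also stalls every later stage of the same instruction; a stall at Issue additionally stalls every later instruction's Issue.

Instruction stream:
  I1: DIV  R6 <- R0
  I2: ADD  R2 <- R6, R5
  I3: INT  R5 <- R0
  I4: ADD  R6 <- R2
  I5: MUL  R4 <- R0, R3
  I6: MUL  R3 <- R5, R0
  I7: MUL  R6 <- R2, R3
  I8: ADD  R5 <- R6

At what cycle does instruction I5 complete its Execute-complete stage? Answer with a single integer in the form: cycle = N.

c1: I1→DIV
c2: I1 RO; I2→ADD
c3: I3→INT
c4: I3 RO
c5: I3 EX
c10: I1 EX
c11: I1 WR R6
c12: I2 RO
c13: I3 WR R5
c14: I2 EX
c15: I2 WR R2
c16: I4→ADD
c17: I4 RO; I5→MUL
c18: I5 RO
c19: I4 EX
c20: I4 WR R6
c22: I5 EX
c23: I5 WR R4
c24: I6→MUL
c25: I6 RO
c29: I6 EX
c30: I6 WR R3
c31: I7→MUL
c32: I7 RO; I8→ADD
c36: I7 EX
c37: I7 WR R6
c38: I8 RO
c40: I8 EX
c41: I8 WR R5

cycle = 22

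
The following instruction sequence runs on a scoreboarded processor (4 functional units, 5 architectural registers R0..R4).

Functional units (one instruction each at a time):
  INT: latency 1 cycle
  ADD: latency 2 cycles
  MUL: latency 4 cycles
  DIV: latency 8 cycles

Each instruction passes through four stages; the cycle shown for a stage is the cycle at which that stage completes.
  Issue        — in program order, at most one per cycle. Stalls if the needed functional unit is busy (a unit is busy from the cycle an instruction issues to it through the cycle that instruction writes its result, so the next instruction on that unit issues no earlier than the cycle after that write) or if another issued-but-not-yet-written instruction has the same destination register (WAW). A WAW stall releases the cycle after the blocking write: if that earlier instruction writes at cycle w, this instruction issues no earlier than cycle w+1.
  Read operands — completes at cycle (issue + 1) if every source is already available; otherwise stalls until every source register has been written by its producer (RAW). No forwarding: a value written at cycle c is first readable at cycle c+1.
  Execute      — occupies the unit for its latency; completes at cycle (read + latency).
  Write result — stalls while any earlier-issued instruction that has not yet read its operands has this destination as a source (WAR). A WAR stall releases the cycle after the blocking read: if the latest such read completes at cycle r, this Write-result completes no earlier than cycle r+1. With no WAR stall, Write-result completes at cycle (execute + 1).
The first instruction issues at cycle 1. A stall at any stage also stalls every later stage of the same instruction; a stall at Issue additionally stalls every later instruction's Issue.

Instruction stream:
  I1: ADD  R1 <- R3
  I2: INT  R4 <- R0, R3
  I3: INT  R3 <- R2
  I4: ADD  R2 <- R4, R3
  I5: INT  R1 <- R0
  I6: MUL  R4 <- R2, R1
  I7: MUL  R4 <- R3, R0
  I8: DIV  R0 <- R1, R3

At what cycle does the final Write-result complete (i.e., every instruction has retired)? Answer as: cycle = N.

1) issue 1, read 2, done 4, write 5
2) issue 2, read 3, done 4, write 5
3) issue 6, read 7, done 8, write 9  <struct: INT busy until I2 writes@5>
4) issue 7, read 10, done 12, write 13  <RAW R3: wait I3 write@9>
5) issue 10, read 11, done 12, write 13  <struct: INT busy until I3 writes@9>
6) issue 11, read 14, done 18, write 19  <RAW R2: wait I4 write@13 / RAW R1: wait I5 write@13>
7) issue 20, read 21, done 25, write 26  <struct: MUL busy until I6 writes@19>
8) issue 21, read 22, done 30, write 31

cycle = 31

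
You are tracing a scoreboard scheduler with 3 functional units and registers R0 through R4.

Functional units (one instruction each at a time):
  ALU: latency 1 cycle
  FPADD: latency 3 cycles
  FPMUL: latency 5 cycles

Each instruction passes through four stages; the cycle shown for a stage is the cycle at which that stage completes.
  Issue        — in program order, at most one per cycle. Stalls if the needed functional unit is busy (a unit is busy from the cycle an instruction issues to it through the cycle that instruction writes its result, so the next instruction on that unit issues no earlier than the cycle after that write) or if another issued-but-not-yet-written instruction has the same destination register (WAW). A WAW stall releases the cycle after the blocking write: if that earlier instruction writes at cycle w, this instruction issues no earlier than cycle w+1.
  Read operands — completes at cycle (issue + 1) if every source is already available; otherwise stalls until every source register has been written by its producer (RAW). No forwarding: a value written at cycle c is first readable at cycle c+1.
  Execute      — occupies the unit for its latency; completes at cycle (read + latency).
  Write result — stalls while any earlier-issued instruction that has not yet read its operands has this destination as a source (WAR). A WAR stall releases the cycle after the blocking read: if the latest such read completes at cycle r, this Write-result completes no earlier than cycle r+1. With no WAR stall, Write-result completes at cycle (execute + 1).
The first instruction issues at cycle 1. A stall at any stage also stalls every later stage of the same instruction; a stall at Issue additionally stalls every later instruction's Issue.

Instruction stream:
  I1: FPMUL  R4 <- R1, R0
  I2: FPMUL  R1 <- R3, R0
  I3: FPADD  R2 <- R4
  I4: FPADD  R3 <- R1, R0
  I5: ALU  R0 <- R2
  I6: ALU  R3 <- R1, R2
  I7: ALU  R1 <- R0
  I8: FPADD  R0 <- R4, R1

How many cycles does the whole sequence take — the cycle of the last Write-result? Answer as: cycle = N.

cycle = 34

c1: I1 dispatched to FPMUL
c2: I1 operands ready
c7: I1 complete
c8: R4←I1
c9: I2 dispatched to FPMUL
c10: I2 operands ready, I3 dispatched to FPADD
c11: I3 operands ready
c14: I3 complete
c15: I2 complete, R2←I3
c16: R1←I2, I4 dispatched to FPADD
c17: I4 operands ready, I5 dispatched to ALU
c18: I5 operands ready
c19: I5 complete
c20: I4 complete, R0←I5
c21: R3←I4
c22: I6 dispatched to ALU
c23: I6 operands ready
c24: I6 complete
c25: R3←I6
c26: I7 dispatched to ALU
c27: I7 operands ready, I8 dispatched to FPADD
c28: I7 complete
c29: R1←I7
c30: I8 operands ready
c33: I8 complete
c34: R0←I8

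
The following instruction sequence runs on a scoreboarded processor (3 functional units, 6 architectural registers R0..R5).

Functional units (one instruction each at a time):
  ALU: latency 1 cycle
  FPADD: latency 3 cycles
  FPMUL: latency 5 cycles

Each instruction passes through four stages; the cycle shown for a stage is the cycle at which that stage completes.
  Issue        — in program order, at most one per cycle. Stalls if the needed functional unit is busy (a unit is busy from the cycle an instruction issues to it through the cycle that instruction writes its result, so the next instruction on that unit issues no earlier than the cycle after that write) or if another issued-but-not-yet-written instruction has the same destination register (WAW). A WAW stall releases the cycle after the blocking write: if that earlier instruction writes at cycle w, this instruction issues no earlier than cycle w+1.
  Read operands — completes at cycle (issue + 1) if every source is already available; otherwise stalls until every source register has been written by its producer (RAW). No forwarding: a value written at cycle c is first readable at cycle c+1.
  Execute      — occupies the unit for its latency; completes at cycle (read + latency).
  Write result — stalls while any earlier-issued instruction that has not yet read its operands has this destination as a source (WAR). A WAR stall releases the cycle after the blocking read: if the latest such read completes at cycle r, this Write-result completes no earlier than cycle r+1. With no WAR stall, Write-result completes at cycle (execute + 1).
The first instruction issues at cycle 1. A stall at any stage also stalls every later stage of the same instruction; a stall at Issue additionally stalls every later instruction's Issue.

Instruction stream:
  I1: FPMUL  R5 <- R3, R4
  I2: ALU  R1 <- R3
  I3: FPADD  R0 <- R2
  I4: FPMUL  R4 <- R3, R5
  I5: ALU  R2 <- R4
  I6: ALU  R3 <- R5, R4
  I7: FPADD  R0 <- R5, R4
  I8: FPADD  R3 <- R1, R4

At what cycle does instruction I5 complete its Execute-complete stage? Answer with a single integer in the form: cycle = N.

cycle 1: issue I1 (FPMUL)
cycle 2: I1 read-ops, issue I2 (ALU)
cycle 3: I2 read-ops, issue I3 (FPADD)
cycle 4: I2 finished on ALU, I3 read-ops
cycle 5: I2→R1
cycle 7: I1 finished on FPMUL, I3 finished on FPADD
cycle 8: I1→R5, I3→R0
cycle 9: issue I4 (FPMUL)
cycle 10: I4 read-ops, issue I5 (ALU)
cycle 15: I4 finished on FPMUL
cycle 16: I4→R4
cycle 17: I5 read-ops
cycle 18: I5 finished on ALU
cycle 19: I5→R2
cycle 20: issue I6 (ALU)
cycle 21: I6 read-ops, issue I7 (FPADD)
cycle 22: I6 finished on ALU, I7 read-ops
cycle 23: I6→R3
cycle 25: I7 finished on FPADD
cycle 26: I7→R0
cycle 27: issue I8 (FPADD)
cycle 28: I8 read-ops
cycle 31: I8 finished on FPADD
cycle 32: I8→R3

cycle = 18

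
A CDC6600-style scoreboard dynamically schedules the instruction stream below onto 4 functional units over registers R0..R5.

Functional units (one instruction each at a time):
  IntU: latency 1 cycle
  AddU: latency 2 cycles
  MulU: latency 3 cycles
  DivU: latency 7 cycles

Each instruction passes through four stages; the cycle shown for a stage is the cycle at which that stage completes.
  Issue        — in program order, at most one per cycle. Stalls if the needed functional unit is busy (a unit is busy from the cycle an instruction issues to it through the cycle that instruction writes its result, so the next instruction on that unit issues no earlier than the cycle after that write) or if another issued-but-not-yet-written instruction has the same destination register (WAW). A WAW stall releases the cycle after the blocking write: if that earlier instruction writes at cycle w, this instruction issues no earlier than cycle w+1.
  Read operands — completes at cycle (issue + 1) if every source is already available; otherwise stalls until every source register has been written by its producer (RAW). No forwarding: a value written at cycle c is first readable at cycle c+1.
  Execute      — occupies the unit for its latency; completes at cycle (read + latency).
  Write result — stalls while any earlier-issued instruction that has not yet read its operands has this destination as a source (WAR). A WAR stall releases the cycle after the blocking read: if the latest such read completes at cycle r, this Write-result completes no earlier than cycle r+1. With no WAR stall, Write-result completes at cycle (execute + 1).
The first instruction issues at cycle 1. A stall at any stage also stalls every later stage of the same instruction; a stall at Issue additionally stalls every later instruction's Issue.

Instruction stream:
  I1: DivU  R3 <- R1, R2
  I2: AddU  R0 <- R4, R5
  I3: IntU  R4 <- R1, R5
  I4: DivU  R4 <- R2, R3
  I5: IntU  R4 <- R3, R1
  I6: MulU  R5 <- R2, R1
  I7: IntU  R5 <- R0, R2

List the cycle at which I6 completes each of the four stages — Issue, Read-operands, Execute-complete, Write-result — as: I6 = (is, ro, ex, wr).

I6 = (22, 23, 26, 27)

1) issue 1, read 2, done 9, write 10
2) issue 2, read 3, done 5, write 6
3) issue 3, read 4, done 5, write 6
4) issue 11, read 12, done 19, write 20  <struct: DivU busy until I1 writes@10>
5) issue 21, read 22, done 23, write 24  <WAW R4: wait I4 write@20>
6) issue 22, read 23, done 26, write 27
7) issue 28, read 29, done 30, write 31  <WAW R5: wait I6 write@27>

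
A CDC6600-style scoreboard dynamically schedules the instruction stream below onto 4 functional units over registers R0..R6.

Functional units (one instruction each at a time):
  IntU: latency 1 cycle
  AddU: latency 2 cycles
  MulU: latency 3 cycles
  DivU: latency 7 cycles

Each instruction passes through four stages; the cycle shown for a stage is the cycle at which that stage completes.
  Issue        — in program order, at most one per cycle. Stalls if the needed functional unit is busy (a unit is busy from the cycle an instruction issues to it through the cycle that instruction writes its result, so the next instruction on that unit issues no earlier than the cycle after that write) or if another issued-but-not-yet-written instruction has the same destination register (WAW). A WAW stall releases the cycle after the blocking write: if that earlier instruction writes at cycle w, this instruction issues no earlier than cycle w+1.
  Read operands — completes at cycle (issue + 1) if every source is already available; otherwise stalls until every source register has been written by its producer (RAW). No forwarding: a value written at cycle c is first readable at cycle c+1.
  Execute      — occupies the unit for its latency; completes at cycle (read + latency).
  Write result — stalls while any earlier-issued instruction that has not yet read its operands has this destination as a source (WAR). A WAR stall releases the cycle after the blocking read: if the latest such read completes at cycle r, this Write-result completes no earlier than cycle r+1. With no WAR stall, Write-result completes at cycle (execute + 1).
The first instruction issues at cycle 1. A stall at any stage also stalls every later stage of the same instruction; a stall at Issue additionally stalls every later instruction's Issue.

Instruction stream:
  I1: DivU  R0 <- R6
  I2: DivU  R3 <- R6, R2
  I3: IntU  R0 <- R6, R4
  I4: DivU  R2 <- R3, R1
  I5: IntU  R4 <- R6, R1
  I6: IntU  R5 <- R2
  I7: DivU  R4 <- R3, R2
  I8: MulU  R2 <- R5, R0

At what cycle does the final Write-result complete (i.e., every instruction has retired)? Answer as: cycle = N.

[I1] 1/2/9/10
[I2] 11/12/19/20  (struct: DivU busy until I1 writes@10)
[I3] 12/13/14/15
[I4] 21/22/29/30  (struct: DivU busy until I2 writes@20)
[I5] 22/23/24/25
[I6] 26/31/32/33  (struct: IntU busy until I5 writes@25; RAW R2: wait I4 write@30)
[I7] 31/32/39/40  (struct: DivU busy until I4 writes@30)
[I8] 32/34/37/38  (RAW R5: wait I6 write@33)

cycle = 40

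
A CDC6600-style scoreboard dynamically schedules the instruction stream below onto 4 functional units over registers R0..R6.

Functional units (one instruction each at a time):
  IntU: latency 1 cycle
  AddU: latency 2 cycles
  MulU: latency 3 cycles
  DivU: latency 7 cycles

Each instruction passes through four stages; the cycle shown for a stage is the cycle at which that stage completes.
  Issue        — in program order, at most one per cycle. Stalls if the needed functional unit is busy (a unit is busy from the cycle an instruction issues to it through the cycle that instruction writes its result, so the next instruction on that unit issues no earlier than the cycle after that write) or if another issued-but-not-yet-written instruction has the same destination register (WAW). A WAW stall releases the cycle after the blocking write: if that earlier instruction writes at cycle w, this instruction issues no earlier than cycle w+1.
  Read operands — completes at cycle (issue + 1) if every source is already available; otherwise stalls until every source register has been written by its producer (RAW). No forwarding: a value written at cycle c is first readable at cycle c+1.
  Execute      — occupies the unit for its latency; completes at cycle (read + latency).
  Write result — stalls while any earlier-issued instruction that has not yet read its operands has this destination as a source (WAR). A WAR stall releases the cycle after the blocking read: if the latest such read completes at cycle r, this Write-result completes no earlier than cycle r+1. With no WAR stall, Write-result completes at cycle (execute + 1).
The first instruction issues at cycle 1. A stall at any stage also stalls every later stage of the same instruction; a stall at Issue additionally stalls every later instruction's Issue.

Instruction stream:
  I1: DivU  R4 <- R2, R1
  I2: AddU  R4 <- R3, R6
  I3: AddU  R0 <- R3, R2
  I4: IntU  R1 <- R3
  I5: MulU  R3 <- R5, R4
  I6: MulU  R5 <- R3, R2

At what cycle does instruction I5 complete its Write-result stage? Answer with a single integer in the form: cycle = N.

cycle = 23

[I1] 1/2/9/10
[I2] 11/12/14/15  (WAW R4: wait I1 write@10)
[I3] 16/17/19/20  (struct: AddU busy until I2 writes@15)
[I4] 17/18/19/20
[I5] 18/19/22/23
[I6] 24/25/28/29  (struct: MulU busy until I5 writes@23)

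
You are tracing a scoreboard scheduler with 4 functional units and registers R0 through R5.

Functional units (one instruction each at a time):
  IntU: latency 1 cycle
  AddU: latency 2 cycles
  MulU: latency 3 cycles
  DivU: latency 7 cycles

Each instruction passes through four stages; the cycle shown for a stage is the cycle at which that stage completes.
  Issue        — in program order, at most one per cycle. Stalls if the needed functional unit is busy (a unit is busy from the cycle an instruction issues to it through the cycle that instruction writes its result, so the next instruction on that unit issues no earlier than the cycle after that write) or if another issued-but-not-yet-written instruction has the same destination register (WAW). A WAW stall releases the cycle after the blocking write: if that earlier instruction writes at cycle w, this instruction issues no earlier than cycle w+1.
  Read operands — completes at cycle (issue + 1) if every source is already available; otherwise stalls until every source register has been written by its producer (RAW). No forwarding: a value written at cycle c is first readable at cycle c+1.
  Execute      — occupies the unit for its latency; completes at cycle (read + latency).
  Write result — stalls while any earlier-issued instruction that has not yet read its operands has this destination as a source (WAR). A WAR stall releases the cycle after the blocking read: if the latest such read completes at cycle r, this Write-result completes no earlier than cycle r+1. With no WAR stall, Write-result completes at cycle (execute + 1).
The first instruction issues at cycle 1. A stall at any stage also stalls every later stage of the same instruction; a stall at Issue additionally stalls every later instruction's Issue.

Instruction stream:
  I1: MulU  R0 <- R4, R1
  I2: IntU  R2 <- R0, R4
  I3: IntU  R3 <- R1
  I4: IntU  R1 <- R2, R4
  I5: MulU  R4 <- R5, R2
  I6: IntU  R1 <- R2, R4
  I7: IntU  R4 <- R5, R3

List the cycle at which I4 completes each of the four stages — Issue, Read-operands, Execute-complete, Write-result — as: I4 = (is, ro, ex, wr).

I4 = (14, 15, 16, 17)

c1: I1 issues→MulU
c2: I1 reads, I2 issues→IntU
c5: I1 exec-done
c6: I1 writes R0
c7: I2 reads
c8: I2 exec-done
c9: I2 writes R2
c10: I3 issues→IntU
c11: I3 reads
c12: I3 exec-done
c13: I3 writes R3
c14: I4 issues→IntU
c15: I4 reads, I5 issues→MulU
c16: I4 exec-done, I5 reads
c17: I4 writes R1
c18: I6 issues→IntU
c19: I5 exec-done
c20: I5 writes R4
c21: I6 reads
c22: I6 exec-done
c23: I6 writes R1
c24: I7 issues→IntU
c25: I7 reads
c26: I7 exec-done
c27: I7 writes R4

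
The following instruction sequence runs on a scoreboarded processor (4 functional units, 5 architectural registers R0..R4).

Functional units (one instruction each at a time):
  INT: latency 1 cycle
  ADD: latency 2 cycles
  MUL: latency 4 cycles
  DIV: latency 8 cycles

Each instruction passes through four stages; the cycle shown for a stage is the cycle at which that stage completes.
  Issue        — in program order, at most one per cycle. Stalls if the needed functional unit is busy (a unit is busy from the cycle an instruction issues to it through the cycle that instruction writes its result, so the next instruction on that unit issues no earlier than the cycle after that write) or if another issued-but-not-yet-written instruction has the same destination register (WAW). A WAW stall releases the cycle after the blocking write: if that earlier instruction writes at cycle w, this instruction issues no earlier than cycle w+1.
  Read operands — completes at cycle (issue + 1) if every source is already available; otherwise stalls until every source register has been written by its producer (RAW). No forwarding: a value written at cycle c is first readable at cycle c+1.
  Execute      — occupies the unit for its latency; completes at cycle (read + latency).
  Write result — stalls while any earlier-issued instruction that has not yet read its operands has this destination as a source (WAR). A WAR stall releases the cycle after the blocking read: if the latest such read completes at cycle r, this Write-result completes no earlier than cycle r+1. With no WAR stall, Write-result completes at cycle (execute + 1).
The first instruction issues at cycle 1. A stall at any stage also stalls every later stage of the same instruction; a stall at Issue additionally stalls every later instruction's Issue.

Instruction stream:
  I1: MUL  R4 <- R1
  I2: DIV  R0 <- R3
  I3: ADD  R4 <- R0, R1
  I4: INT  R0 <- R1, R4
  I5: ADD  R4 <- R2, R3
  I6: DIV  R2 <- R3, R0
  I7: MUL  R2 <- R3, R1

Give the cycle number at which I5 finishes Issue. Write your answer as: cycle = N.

t=1  I1→MUL
t=2  I1 RO, I2→DIV
t=3  I2 RO
t=6  I1 EX
t=7  I1 WR R4
t=8  I3→ADD
t=11  I2 EX
t=12  I2 WR R0
t=13  I3 RO, I4→INT
t=15  I3 EX
t=16  I3 WR R4
t=17  I4 RO, I5→ADD
t=18  I4 EX, I5 RO, I6→DIV
t=19  I4 WR R0
t=20  I5 EX, I6 RO
t=21  I5 WR R4
t=28  I6 EX
t=29  I6 WR R2
t=30  I7→MUL
t=31  I7 RO
t=35  I7 EX
t=36  I7 WR R2

cycle = 17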